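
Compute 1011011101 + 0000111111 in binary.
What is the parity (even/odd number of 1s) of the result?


1011011101 = 733
0000111111 = 63
Sum = 796 = 1100011100
1s count = 5

odd parity (5 ones in 1100011100)


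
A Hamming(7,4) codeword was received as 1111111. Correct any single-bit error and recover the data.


Syndrome = 0: no error detected

Data: 1111 (no errors)


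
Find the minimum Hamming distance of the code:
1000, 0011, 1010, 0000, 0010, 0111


Comparing all pairs, minimum distance: 1
Can detect 0 errors, correct 0 errors

1


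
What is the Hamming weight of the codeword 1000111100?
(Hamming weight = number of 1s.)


Counting 1s in 1000111100

5


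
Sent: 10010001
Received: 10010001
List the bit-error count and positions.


XOR: 00000000

0 errors (received matches sent)


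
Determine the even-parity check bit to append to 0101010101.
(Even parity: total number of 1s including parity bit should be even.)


Number of 1s in data: 5
Parity bit: 1

1


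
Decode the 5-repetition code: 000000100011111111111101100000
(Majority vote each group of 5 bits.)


Groups: 00000, 01000, 11111, 11111, 11011, 00000
Majority votes: 001110

001110


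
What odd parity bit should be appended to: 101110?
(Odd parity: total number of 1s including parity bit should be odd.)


Number of 1s in data: 4
Parity bit: 1

1


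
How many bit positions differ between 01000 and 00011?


XOR: 01011
Count of 1s: 3

3


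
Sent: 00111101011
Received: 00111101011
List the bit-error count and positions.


XOR: 00000000000

0 errors (received matches sent)


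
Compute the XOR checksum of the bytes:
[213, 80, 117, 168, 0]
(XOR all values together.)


XOR chain: 213 ^ 80 ^ 117 ^ 168 ^ 0 = 88

88


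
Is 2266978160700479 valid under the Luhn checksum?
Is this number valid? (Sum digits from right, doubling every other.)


Luhn sum = 65
65 mod 10 = 5

Invalid (Luhn sum mod 10 = 5)


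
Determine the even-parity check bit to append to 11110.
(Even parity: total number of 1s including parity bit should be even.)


Number of 1s in data: 4
Parity bit: 0

0


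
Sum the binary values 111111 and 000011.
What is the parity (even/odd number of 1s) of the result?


111111 = 63
000011 = 3
Sum = 66 = 1000010
1s count = 2

even parity (2 ones in 1000010)


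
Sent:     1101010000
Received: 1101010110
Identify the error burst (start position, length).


XOR: 0000000110

Burst at position 7, length 2


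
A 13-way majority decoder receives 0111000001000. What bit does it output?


Ones: 4 out of 13
Threshold: 7

0 (4/13 voted 1)


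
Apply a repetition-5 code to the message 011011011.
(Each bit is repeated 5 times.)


Each bit -> 5 copies

000001111111111000001111111111000001111111111


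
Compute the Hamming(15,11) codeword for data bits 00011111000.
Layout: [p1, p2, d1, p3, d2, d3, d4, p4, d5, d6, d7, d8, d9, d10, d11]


Parity bits: p1=1, p2=1, p3=0, p4=0

110000101111000


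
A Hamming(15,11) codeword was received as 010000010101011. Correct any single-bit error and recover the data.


Syndrome = 13: error at position 13

Data: 00000101111 (corrected bit 13)


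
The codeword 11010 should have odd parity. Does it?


Number of 1s: 3

Yes, parity is correct (3 ones)


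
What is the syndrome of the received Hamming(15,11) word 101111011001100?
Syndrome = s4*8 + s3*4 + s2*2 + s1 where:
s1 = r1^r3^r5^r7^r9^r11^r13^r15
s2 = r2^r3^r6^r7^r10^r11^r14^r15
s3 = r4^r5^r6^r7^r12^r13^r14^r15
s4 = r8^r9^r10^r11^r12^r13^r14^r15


s1=1, s2=0, s3=1, s4=0

Syndrome = 5 (error at position 5)


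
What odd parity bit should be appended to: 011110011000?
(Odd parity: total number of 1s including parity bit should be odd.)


Number of 1s in data: 6
Parity bit: 1

1


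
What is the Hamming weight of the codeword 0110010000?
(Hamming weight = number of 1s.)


Counting 1s in 0110010000

3


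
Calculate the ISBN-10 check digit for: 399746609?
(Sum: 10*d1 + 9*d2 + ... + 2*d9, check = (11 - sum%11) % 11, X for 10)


Weighted sum: 328
328 mod 11 = 9

Check digit: 2


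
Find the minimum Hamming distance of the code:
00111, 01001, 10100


Comparing all pairs, minimum distance: 3
Can detect 2 errors, correct 1 errors

3


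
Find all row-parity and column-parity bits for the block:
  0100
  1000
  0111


Row parities: 111
Column parities: 1011

Row P: 111, Col P: 1011, Corner: 1


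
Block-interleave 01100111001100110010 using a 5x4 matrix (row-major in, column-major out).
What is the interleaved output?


Matrix:
  0110
  0111
  0011
  0011
  0010
Read columns: 00000110001111101110

00000110001111101110


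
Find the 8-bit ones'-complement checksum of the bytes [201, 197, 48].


Sum = 446 mod 256 = 190
Complement = 65

65


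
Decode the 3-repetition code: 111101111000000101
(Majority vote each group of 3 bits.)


Groups: 111, 101, 111, 000, 000, 101
Majority votes: 111001

111001


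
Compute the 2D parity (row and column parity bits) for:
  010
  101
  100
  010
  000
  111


Row parities: 101101
Column parities: 110

Row P: 101101, Col P: 110, Corner: 0


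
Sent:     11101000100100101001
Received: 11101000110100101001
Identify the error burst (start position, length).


XOR: 00000000010000000000

Burst at position 9, length 1


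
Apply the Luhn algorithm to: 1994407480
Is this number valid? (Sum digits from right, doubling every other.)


Luhn sum = 48
48 mod 10 = 8

Invalid (Luhn sum mod 10 = 8)


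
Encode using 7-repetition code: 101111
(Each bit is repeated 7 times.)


Each bit -> 7 copies

111111100000001111111111111111111111111111


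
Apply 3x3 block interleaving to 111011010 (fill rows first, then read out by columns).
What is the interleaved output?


Matrix:
  111
  011
  010
Read columns: 100111110

100111110


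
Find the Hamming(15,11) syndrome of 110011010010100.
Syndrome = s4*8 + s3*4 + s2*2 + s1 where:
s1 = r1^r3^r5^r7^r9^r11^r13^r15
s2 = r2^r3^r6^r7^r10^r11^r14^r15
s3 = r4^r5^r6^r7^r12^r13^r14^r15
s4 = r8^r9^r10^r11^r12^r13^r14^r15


s1=0, s2=1, s3=1, s4=1

Syndrome = 14 (error at position 14)


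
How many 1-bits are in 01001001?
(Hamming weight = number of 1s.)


Counting 1s in 01001001

3


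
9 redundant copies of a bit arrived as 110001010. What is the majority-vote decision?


Ones: 4 out of 9
Threshold: 5

0 (4/9 voted 1)


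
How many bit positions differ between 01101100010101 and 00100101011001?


XOR: 01001001001100
Count of 1s: 5

5


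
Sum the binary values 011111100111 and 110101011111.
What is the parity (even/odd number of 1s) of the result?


011111100111 = 2023
110101011111 = 3423
Sum = 5446 = 1010101000110
1s count = 6

even parity (6 ones in 1010101000110)


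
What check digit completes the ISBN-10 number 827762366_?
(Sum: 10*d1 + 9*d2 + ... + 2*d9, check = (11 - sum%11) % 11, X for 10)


Weighted sum: 291
291 mod 11 = 5

Check digit: 6


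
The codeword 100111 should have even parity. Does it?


Number of 1s: 4

Yes, parity is correct (4 ones)


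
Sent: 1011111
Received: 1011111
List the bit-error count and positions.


XOR: 0000000

0 errors (received matches sent)


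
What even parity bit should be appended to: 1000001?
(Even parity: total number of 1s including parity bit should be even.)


Number of 1s in data: 2
Parity bit: 0

0


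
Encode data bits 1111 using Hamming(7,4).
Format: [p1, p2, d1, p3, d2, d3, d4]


Parity bits: p1=1, p2=1, p3=1

1111111


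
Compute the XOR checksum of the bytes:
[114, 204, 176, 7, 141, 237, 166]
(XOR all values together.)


XOR chain: 114 ^ 204 ^ 176 ^ 7 ^ 141 ^ 237 ^ 166 = 207

207


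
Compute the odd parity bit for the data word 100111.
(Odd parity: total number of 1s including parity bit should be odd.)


Number of 1s in data: 4
Parity bit: 1

1


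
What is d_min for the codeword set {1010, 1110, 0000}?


Comparing all pairs, minimum distance: 1
Can detect 0 errors, correct 0 errors

1


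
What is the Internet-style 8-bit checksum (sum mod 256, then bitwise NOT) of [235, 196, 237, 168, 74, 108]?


Sum = 1018 mod 256 = 250
Complement = 5

5


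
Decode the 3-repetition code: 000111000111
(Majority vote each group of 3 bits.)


Groups: 000, 111, 000, 111
Majority votes: 0101

0101


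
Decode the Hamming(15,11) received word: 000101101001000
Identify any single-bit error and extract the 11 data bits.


Syndrome = 0: no error detected

Data: 00111001000 (no errors)


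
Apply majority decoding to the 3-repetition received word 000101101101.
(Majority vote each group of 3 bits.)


Groups: 000, 101, 101, 101
Majority votes: 0111

0111


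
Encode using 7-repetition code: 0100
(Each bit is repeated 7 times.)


Each bit -> 7 copies

0000000111111100000000000000


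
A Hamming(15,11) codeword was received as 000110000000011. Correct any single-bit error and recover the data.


Syndrome = 0: no error detected

Data: 01000000011 (no errors)


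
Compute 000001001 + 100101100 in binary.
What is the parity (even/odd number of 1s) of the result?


000001001 = 9
100101100 = 300
Sum = 309 = 100110101
1s count = 5

odd parity (5 ones in 100110101)


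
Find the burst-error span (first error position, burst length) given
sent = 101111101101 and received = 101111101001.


XOR: 000000000100

Burst at position 9, length 1


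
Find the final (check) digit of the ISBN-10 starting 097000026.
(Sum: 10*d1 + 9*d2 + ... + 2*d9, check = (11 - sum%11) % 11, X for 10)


Weighted sum: 155
155 mod 11 = 1

Check digit: X


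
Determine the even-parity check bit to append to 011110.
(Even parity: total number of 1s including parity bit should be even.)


Number of 1s in data: 4
Parity bit: 0

0


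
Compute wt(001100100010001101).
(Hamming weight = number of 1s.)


Counting 1s in 001100100010001101

7


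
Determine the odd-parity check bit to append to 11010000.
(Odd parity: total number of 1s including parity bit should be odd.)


Number of 1s in data: 3
Parity bit: 0

0


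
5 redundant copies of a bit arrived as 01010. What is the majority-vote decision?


Ones: 2 out of 5
Threshold: 3

0 (2/5 voted 1)


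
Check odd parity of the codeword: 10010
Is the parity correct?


Number of 1s: 2

No, parity error (2 ones)


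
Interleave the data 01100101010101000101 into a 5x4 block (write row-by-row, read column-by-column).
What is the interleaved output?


Matrix:
  0110
  0101
  0101
  0100
  0101
Read columns: 00000111111000001101

00000111111000001101


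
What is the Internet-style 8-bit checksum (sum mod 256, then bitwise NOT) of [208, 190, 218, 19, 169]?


Sum = 804 mod 256 = 36
Complement = 219

219


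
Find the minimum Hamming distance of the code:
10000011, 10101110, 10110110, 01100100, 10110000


Comparing all pairs, minimum distance: 2
Can detect 1 errors, correct 0 errors

2


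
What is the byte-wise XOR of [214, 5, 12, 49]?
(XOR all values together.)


XOR chain: 214 ^ 5 ^ 12 ^ 49 = 238

238


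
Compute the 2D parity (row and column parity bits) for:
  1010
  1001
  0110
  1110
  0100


Row parities: 00011
Column parities: 1111

Row P: 00011, Col P: 1111, Corner: 0


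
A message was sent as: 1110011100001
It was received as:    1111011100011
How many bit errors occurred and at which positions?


XOR: 0001000000010

2 error(s) at position(s): 3, 11


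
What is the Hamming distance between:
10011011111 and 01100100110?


XOR: 11111111001
Count of 1s: 9

9


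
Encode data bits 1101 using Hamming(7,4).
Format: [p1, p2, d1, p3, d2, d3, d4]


Parity bits: p1=1, p2=0, p3=0

1010101


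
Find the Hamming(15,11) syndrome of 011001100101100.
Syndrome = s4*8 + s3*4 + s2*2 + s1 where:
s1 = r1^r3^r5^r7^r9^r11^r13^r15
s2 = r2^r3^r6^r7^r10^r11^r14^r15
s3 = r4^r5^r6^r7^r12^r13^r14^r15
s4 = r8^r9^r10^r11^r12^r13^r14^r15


s1=1, s2=1, s3=0, s4=1

Syndrome = 11 (error at position 11)


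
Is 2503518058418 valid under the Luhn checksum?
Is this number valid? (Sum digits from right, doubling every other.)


Luhn sum = 50
50 mod 10 = 0

Valid (Luhn sum mod 10 = 0)


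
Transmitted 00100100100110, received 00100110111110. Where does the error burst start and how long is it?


XOR: 00000010011000

Burst at position 6, length 5


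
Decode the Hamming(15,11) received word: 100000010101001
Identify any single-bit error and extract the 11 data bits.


Syndrome = 0: no error detected

Data: 00000101001 (no errors)


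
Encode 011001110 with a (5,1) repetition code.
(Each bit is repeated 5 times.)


Each bit -> 5 copies

000001111111111000000000011111111111111100000


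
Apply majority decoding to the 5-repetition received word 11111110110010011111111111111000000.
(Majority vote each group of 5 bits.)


Groups: 11111, 11011, 00100, 11111, 11111, 11110, 00000
Majority votes: 1101110

1101110


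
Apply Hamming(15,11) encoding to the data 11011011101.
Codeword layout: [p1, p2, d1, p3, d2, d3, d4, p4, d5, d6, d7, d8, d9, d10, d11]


Parity bits: p1=1, p2=0, p3=1, p4=1

101110111011101


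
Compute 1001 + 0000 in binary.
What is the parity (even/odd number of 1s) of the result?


1001 = 9
0000 = 0
Sum = 9 = 1001
1s count = 2

even parity (2 ones in 1001)


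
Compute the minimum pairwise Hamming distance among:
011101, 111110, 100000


Comparing all pairs, minimum distance: 3
Can detect 2 errors, correct 1 errors

3


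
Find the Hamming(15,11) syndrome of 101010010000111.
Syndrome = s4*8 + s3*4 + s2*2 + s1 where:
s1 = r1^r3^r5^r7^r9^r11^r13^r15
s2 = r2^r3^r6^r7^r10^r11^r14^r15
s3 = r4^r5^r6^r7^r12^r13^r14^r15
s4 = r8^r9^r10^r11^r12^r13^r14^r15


s1=1, s2=1, s3=0, s4=0

Syndrome = 3 (error at position 3)


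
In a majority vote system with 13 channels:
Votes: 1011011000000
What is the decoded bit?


Ones: 5 out of 13
Threshold: 7

0 (5/13 voted 1)


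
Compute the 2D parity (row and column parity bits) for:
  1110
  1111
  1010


Row parities: 100
Column parities: 1011

Row P: 100, Col P: 1011, Corner: 1


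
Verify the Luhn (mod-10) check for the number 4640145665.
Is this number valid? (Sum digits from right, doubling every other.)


Luhn sum = 43
43 mod 10 = 3

Invalid (Luhn sum mod 10 = 3)


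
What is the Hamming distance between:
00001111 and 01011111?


XOR: 01010000
Count of 1s: 2

2


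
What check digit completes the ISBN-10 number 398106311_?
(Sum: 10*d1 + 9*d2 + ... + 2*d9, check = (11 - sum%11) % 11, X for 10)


Weighted sum: 229
229 mod 11 = 9

Check digit: 2


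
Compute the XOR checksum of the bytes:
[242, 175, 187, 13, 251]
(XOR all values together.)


XOR chain: 242 ^ 175 ^ 187 ^ 13 ^ 251 = 16

16


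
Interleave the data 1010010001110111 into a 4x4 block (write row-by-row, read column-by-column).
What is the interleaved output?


Matrix:
  1010
  0100
  0111
  0111
Read columns: 1000011110110011

1000011110110011


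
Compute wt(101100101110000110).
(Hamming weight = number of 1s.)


Counting 1s in 101100101110000110

9


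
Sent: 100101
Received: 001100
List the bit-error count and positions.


XOR: 101001

3 error(s) at position(s): 0, 2, 5


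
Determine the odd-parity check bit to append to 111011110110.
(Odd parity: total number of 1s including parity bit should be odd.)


Number of 1s in data: 9
Parity bit: 0

0


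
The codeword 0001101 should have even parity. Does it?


Number of 1s: 3

No, parity error (3 ones)


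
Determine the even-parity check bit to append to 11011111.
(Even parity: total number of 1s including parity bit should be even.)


Number of 1s in data: 7
Parity bit: 1

1


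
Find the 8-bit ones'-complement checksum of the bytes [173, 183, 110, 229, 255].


Sum = 950 mod 256 = 182
Complement = 73

73


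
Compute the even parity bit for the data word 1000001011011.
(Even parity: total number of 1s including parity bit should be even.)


Number of 1s in data: 6
Parity bit: 0

0


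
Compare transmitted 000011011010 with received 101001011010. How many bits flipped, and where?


XOR: 101010000000

3 error(s) at position(s): 0, 2, 4


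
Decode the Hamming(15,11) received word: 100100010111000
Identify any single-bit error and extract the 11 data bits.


Syndrome = 0: no error detected

Data: 00000111000 (no errors)


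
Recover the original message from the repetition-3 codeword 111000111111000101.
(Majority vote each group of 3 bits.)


Groups: 111, 000, 111, 111, 000, 101
Majority votes: 101101

101101


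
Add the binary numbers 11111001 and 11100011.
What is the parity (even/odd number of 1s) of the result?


11111001 = 249
11100011 = 227
Sum = 476 = 111011100
1s count = 6

even parity (6 ones in 111011100)


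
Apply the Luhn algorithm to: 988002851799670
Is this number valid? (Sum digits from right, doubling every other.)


Luhn sum = 72
72 mod 10 = 2

Invalid (Luhn sum mod 10 = 2)


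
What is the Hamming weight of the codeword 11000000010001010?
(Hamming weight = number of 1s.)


Counting 1s in 11000000010001010

5


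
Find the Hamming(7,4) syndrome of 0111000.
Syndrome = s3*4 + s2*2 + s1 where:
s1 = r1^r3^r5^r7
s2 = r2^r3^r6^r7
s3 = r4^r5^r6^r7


s1=1, s2=0, s3=1

Syndrome = 5 (error at position 5)


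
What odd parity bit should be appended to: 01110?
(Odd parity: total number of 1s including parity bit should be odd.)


Number of 1s in data: 3
Parity bit: 0

0


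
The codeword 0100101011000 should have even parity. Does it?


Number of 1s: 5

No, parity error (5 ones)


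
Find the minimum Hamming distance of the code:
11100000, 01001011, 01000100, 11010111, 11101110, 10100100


Comparing all pairs, minimum distance: 2
Can detect 1 errors, correct 0 errors

2


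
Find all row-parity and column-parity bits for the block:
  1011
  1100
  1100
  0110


Row parities: 1000
Column parities: 1101

Row P: 1000, Col P: 1101, Corner: 1


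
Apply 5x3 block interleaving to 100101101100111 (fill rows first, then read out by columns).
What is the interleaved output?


Matrix:
  100
  101
  101
  100
  111
Read columns: 111110000101101

111110000101101


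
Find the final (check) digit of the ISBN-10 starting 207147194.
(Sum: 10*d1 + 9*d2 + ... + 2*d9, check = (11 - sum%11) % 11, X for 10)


Weighted sum: 181
181 mod 11 = 5

Check digit: 6


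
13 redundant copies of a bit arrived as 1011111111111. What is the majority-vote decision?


Ones: 12 out of 13
Threshold: 7

1 (12/13 voted 1)


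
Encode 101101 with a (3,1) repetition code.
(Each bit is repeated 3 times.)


Each bit -> 3 copies

111000111111000111


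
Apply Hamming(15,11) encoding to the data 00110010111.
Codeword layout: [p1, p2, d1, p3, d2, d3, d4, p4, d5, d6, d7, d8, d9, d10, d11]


Parity bits: p1=0, p2=1, p3=1, p4=0

010101100010111


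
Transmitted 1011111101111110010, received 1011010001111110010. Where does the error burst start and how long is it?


XOR: 0000101100000000000

Burst at position 4, length 4


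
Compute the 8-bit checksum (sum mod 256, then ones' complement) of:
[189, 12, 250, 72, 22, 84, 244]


Sum = 873 mod 256 = 105
Complement = 150

150


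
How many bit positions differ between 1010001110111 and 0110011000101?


XOR: 1100010110010
Count of 1s: 6

6


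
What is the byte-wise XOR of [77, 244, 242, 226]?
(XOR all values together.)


XOR chain: 77 ^ 244 ^ 242 ^ 226 = 169

169


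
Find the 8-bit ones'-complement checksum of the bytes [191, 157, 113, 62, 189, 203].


Sum = 915 mod 256 = 147
Complement = 108

108


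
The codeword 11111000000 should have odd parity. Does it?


Number of 1s: 5

Yes, parity is correct (5 ones)


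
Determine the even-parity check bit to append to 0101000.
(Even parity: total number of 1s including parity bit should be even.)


Number of 1s in data: 2
Parity bit: 0

0


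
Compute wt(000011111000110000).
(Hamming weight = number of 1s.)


Counting 1s in 000011111000110000

7


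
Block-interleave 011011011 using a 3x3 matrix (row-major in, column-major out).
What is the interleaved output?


Matrix:
  011
  011
  011
Read columns: 000111111

000111111


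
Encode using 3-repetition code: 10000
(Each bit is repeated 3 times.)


Each bit -> 3 copies

111000000000000


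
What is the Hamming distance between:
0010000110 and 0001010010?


XOR: 0011010100
Count of 1s: 4

4


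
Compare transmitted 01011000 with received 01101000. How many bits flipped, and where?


XOR: 00110000

2 error(s) at position(s): 2, 3


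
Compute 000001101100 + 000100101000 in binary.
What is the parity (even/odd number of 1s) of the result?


000001101100 = 108
000100101000 = 296
Sum = 404 = 110010100
1s count = 4

even parity (4 ones in 110010100)


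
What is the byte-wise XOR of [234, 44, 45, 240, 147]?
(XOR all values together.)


XOR chain: 234 ^ 44 ^ 45 ^ 240 ^ 147 = 136

136


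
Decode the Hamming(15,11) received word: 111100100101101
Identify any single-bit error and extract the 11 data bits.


Syndrome = 7: error at position 7

Data: 10000101101 (corrected bit 7)


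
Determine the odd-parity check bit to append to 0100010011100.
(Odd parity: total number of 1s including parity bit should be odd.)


Number of 1s in data: 5
Parity bit: 0

0


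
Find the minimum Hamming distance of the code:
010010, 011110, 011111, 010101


Comparing all pairs, minimum distance: 1
Can detect 0 errors, correct 0 errors

1


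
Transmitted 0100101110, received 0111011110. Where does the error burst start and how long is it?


XOR: 0011110000

Burst at position 2, length 4


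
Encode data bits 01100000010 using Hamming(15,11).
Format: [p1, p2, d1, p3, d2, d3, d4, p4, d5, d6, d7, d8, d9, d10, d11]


Parity bits: p1=1, p2=0, p3=1, p4=1

100111010000010


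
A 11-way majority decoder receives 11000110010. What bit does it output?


Ones: 5 out of 11
Threshold: 6

0 (5/11 voted 1)


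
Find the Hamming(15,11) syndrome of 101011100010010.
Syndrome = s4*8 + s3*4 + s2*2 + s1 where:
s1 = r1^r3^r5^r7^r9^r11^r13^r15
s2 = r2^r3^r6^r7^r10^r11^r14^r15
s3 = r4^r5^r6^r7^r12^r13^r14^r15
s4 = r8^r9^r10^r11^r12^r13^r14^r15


s1=1, s2=1, s3=0, s4=0

Syndrome = 3 (error at position 3)


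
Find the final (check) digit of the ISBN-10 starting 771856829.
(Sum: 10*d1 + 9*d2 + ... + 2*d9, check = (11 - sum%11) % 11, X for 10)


Weighted sum: 313
313 mod 11 = 5

Check digit: 6


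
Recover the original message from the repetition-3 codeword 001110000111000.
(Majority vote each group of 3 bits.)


Groups: 001, 110, 000, 111, 000
Majority votes: 01010

01010


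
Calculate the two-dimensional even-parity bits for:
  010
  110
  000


Row parities: 100
Column parities: 100

Row P: 100, Col P: 100, Corner: 1


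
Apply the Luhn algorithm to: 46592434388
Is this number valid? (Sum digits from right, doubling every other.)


Luhn sum = 60
60 mod 10 = 0

Valid (Luhn sum mod 10 = 0)


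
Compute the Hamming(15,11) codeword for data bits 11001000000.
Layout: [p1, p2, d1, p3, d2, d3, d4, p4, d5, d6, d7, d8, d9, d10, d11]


Parity bits: p1=1, p2=1, p3=1, p4=1

111110011000000


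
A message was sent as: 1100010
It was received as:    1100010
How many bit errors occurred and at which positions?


XOR: 0000000

0 errors (received matches sent)


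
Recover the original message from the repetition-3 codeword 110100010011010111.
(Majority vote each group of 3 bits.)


Groups: 110, 100, 010, 011, 010, 111
Majority votes: 100101

100101


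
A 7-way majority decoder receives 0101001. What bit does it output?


Ones: 3 out of 7
Threshold: 4

0 (3/7 voted 1)


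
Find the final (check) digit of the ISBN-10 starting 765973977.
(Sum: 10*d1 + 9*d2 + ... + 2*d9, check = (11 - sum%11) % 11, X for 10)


Weighted sum: 355
355 mod 11 = 3

Check digit: 8


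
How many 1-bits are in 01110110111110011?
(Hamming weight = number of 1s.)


Counting 1s in 01110110111110011

12


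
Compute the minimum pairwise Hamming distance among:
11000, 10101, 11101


Comparing all pairs, minimum distance: 1
Can detect 0 errors, correct 0 errors

1


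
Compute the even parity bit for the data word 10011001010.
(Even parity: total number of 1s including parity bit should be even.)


Number of 1s in data: 5
Parity bit: 1

1


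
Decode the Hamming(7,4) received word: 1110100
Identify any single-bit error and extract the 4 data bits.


Syndrome = 5: error at position 5

Data: 1000 (corrected bit 5)


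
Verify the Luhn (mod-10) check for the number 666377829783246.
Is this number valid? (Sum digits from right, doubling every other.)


Luhn sum = 89
89 mod 10 = 9

Invalid (Luhn sum mod 10 = 9)


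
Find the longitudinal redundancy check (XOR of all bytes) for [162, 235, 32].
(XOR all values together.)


XOR chain: 162 ^ 235 ^ 32 = 105

105


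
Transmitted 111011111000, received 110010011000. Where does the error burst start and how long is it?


XOR: 001001100000

Burst at position 2, length 5


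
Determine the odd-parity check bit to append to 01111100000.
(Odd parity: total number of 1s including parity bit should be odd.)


Number of 1s in data: 5
Parity bit: 0

0


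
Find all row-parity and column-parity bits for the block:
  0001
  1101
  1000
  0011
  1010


Row parities: 11100
Column parities: 1101

Row P: 11100, Col P: 1101, Corner: 1


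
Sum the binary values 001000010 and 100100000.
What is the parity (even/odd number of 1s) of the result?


001000010 = 66
100100000 = 288
Sum = 354 = 101100010
1s count = 4

even parity (4 ones in 101100010)


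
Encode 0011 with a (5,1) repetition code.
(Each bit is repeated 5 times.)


Each bit -> 5 copies

00000000001111111111


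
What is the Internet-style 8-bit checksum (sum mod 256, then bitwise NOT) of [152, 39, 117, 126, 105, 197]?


Sum = 736 mod 256 = 224
Complement = 31

31


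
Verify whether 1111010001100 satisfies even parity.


Number of 1s: 7

No, parity error (7 ones)


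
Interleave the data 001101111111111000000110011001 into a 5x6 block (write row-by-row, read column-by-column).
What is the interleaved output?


Matrix:
  001101
  111111
  111000
  000110
  011001
Read columns: 011000110111101110100101011001

011000110111101110100101011001


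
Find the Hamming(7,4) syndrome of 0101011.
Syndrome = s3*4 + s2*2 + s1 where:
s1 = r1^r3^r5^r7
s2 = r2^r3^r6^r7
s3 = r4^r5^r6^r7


s1=1, s2=1, s3=1

Syndrome = 7 (error at position 7)


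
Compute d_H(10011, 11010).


XOR: 01001
Count of 1s: 2

2


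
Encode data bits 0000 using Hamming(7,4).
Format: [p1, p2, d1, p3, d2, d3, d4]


Parity bits: p1=0, p2=0, p3=0

0000000


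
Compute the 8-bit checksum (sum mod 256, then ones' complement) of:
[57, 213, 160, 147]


Sum = 577 mod 256 = 65
Complement = 190

190


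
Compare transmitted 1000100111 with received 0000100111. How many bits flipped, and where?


XOR: 1000000000

1 error(s) at position(s): 0


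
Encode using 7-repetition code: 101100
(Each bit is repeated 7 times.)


Each bit -> 7 copies

111111100000001111111111111100000000000000


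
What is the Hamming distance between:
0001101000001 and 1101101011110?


XOR: 1100000011111
Count of 1s: 7

7


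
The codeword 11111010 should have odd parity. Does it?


Number of 1s: 6

No, parity error (6 ones)


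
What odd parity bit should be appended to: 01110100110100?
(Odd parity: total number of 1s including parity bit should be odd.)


Number of 1s in data: 7
Parity bit: 0

0


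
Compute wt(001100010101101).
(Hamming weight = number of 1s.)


Counting 1s in 001100010101101

7


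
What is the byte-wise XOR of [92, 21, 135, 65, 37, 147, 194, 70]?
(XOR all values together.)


XOR chain: 92 ^ 21 ^ 135 ^ 65 ^ 37 ^ 147 ^ 194 ^ 70 = 189

189


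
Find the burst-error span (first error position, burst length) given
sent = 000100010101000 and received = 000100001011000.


XOR: 000000011110000

Burst at position 7, length 4


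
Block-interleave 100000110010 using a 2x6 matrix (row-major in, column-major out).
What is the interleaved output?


Matrix:
  100000
  110010
Read columns: 110100000100

110100000100


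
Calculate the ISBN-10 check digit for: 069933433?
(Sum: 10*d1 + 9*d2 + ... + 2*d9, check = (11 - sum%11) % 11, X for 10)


Weighted sum: 253
253 mod 11 = 0

Check digit: 0


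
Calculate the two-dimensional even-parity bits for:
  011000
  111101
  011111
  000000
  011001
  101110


Row parities: 011010
Column parities: 001101

Row P: 011010, Col P: 001101, Corner: 1


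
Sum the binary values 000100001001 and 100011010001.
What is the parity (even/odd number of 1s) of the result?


000100001001 = 265
100011010001 = 2257
Sum = 2522 = 100111011010
1s count = 7

odd parity (7 ones in 100111011010)


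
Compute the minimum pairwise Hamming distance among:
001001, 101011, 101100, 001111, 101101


Comparing all pairs, minimum distance: 1
Can detect 0 errors, correct 0 errors

1


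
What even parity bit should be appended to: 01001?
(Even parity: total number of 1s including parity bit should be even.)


Number of 1s in data: 2
Parity bit: 0

0


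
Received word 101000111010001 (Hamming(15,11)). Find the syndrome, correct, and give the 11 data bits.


Syndrome = 0: no error detected

Data: 10011010001 (no errors)


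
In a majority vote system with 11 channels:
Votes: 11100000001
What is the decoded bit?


Ones: 4 out of 11
Threshold: 6

0 (4/11 voted 1)


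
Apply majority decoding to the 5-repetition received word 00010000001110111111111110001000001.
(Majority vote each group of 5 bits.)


Groups: 00010, 00000, 11101, 11111, 11111, 00010, 00001
Majority votes: 0011100

0011100


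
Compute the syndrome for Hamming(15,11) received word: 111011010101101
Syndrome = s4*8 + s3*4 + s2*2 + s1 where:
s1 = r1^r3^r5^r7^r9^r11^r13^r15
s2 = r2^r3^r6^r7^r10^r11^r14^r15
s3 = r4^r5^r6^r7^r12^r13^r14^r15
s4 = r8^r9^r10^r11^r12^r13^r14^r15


s1=1, s2=1, s3=1, s4=1

Syndrome = 15 (error at position 15)


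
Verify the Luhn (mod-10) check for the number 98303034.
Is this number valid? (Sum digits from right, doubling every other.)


Luhn sum = 39
39 mod 10 = 9

Invalid (Luhn sum mod 10 = 9)


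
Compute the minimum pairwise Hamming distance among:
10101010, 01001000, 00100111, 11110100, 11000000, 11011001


Comparing all pairs, minimum distance: 2
Can detect 1 errors, correct 0 errors

2


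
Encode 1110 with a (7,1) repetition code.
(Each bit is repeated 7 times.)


Each bit -> 7 copies

1111111111111111111110000000


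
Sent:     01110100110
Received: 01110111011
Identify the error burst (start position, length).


XOR: 00000011101

Burst at position 6, length 5


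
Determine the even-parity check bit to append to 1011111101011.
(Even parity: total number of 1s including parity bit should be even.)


Number of 1s in data: 10
Parity bit: 0

0


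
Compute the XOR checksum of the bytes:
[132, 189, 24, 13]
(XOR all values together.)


XOR chain: 132 ^ 189 ^ 24 ^ 13 = 44

44


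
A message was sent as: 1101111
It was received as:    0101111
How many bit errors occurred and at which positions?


XOR: 1000000

1 error(s) at position(s): 0


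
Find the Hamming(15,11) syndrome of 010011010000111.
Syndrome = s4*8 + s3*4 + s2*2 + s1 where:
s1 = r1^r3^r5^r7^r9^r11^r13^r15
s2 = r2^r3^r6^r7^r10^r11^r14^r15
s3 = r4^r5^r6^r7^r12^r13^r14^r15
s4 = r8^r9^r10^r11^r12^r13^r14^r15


s1=1, s2=0, s3=1, s4=0

Syndrome = 5 (error at position 5)


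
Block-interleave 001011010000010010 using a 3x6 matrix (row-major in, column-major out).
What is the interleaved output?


Matrix:
  001011
  010000
  010010
Read columns: 000011100000101100

000011100000101100


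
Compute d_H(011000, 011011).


XOR: 000011
Count of 1s: 2

2


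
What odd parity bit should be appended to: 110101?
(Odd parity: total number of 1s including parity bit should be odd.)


Number of 1s in data: 4
Parity bit: 1

1


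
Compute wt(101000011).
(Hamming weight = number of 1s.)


Counting 1s in 101000011

4


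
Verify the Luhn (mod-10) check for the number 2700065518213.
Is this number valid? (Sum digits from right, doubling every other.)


Luhn sum = 31
31 mod 10 = 1

Invalid (Luhn sum mod 10 = 1)


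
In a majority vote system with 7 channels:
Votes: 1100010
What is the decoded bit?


Ones: 3 out of 7
Threshold: 4

0 (3/7 voted 1)


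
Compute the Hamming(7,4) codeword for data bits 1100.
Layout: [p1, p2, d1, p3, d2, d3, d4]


Parity bits: p1=0, p2=1, p3=1

0111100


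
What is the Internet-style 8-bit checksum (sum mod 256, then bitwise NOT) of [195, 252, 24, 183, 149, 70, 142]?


Sum = 1015 mod 256 = 247
Complement = 8

8


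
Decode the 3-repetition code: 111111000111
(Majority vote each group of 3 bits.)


Groups: 111, 111, 000, 111
Majority votes: 1101

1101


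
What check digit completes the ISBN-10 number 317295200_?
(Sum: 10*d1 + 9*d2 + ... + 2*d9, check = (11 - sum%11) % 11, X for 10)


Weighted sum: 196
196 mod 11 = 9

Check digit: 2


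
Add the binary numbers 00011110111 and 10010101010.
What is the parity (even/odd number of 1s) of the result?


00011110111 = 247
10010101010 = 1194
Sum = 1441 = 10110100001
1s count = 5

odd parity (5 ones in 10110100001)


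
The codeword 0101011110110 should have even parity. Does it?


Number of 1s: 8

Yes, parity is correct (8 ones)


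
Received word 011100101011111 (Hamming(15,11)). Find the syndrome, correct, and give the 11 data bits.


Syndrome = 0: no error detected

Data: 10011011111 (no errors)


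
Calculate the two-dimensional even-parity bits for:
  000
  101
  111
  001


Row parities: 0011
Column parities: 011

Row P: 0011, Col P: 011, Corner: 0


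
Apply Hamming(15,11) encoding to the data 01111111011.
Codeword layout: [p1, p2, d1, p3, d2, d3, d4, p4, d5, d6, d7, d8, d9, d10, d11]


Parity bits: p1=1, p2=0, p3=0, p4=0

100011101111011


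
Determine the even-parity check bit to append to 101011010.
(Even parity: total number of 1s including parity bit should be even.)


Number of 1s in data: 5
Parity bit: 1

1


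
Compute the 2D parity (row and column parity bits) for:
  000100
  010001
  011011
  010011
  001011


Row parities: 10011
Column parities: 010110

Row P: 10011, Col P: 010110, Corner: 1


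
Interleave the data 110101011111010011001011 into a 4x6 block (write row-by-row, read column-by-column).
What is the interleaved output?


Matrix:
  110101
  011111
  010011
  001011
Read columns: 100011100101110001111111

100011100101110001111111


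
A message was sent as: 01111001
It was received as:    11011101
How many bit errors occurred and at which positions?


XOR: 10100100

3 error(s) at position(s): 0, 2, 5


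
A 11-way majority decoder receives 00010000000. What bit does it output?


Ones: 1 out of 11
Threshold: 6

0 (1/11 voted 1)


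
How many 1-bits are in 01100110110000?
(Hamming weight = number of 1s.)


Counting 1s in 01100110110000

6


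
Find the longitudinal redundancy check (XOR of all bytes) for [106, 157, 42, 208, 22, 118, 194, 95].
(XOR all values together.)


XOR chain: 106 ^ 157 ^ 42 ^ 208 ^ 22 ^ 118 ^ 194 ^ 95 = 240

240


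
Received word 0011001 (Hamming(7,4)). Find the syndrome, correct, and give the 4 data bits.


Syndrome = 0: no error detected

Data: 1001 (no errors)


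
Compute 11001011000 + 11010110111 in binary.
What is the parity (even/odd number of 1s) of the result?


11001011000 = 1624
11010110111 = 1719
Sum = 3343 = 110100001111
1s count = 7

odd parity (7 ones in 110100001111)


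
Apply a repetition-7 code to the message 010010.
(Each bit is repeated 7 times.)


Each bit -> 7 copies

000000011111110000000000000011111110000000


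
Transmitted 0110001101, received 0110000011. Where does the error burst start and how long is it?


XOR: 0000001110

Burst at position 6, length 3


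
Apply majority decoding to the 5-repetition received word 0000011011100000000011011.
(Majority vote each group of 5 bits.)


Groups: 00000, 11011, 10000, 00000, 11011
Majority votes: 01001

01001


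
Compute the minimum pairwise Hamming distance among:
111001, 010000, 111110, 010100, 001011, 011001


Comparing all pairs, minimum distance: 1
Can detect 0 errors, correct 0 errors

1


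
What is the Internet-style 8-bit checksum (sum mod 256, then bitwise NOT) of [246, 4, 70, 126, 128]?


Sum = 574 mod 256 = 62
Complement = 193

193


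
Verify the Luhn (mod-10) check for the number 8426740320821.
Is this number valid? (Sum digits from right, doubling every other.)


Luhn sum = 57
57 mod 10 = 7

Invalid (Luhn sum mod 10 = 7)


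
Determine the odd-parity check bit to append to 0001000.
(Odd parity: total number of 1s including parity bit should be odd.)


Number of 1s in data: 1
Parity bit: 0

0


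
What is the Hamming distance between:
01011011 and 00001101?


XOR: 01010110
Count of 1s: 4

4


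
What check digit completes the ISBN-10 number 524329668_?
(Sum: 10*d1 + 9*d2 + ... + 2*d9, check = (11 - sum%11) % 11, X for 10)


Weighted sum: 236
236 mod 11 = 5

Check digit: 6


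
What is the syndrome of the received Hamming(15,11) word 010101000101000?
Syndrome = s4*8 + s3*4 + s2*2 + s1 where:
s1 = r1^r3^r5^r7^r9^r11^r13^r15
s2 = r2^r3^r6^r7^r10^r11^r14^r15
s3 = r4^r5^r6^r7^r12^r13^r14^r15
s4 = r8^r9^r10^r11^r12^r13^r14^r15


s1=0, s2=1, s3=1, s4=0

Syndrome = 6 (error at position 6)


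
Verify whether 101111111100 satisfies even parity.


Number of 1s: 9

No, parity error (9 ones)


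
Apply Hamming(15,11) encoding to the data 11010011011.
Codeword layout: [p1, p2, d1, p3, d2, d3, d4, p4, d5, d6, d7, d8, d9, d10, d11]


Parity bits: p1=1, p2=1, p3=1, p4=0

111110100011011


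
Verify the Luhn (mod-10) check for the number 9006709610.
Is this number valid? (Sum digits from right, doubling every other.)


Luhn sum = 37
37 mod 10 = 7

Invalid (Luhn sum mod 10 = 7)


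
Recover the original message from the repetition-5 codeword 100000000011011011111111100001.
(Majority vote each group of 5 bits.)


Groups: 10000, 00000, 11011, 01111, 11111, 00001
Majority votes: 001110

001110


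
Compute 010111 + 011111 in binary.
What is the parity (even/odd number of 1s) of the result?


010111 = 23
011111 = 31
Sum = 54 = 110110
1s count = 4

even parity (4 ones in 110110)


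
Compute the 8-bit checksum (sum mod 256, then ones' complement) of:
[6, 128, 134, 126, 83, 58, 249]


Sum = 784 mod 256 = 16
Complement = 239

239


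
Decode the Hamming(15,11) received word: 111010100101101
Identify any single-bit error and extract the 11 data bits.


Syndrome = 6: error at position 6

Data: 11110101101 (corrected bit 6)


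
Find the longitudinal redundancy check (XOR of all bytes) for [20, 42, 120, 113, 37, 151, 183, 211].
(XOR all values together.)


XOR chain: 20 ^ 42 ^ 120 ^ 113 ^ 37 ^ 151 ^ 183 ^ 211 = 225

225


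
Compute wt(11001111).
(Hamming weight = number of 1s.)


Counting 1s in 11001111

6


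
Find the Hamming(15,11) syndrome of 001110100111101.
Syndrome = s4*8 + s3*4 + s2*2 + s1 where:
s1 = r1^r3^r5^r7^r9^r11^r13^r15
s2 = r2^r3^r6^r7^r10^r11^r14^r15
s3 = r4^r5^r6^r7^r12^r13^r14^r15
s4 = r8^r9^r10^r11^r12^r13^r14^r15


s1=0, s2=1, s3=0, s4=1

Syndrome = 10 (error at position 10)
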